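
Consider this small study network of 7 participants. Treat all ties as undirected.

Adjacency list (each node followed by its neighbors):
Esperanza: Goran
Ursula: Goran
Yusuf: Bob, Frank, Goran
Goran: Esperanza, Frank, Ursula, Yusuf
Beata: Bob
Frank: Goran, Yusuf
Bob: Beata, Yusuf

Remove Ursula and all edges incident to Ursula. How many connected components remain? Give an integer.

Ursula's neighbors (Goran) remain reachable from one another through other ties, so the rest of the network stays in one piece.

1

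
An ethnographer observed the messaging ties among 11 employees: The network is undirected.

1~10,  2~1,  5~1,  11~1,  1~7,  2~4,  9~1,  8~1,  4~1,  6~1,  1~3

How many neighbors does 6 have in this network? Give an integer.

6 is directly tied to 1. That is 1 neighbor, so the degree of 6 is 1.

1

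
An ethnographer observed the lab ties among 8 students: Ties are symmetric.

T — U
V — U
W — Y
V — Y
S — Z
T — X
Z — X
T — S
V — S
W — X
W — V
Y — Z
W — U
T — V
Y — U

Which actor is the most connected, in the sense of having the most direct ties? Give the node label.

Degrees — S:3, T:4, U:4, V:5, W:4, X:3, Y:4, Z:3.
The maximum is 5, attained only by V.

V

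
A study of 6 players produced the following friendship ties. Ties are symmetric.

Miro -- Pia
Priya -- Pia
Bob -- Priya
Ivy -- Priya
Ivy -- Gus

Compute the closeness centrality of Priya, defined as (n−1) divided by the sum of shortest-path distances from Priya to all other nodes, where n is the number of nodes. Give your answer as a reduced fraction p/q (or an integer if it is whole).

Distances from Priya: Bob:1, Gus:2, Ivy:1, Miro:2, Pia:1. Sum = 7.
n = 6, so closeness = 5/7.

5/7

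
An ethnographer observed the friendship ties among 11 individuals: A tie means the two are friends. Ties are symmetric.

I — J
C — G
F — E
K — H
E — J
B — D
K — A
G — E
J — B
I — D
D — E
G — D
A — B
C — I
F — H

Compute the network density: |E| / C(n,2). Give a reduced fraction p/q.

3/11

There are 15 edges and 11 nodes, so the maximum possible is C(11,2) = 55.
Density = 15/55 = 3/11.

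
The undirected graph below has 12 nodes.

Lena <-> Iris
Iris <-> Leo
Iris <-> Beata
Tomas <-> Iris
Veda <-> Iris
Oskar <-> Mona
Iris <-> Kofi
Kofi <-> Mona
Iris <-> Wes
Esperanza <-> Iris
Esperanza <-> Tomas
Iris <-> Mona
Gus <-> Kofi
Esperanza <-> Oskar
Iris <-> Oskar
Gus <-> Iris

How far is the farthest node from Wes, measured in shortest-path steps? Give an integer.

2

Distances from Wes: Beata:2, Esperanza:2, Gus:2, Iris:1, Kofi:2, Lena:2, Leo:2, Mona:2, Oskar:2, Tomas:2, Veda:2.
The largest is 2 (to Oskar, Beata, Lena, Kofi, Esperanza, Leo, Veda, Tomas, Gus, and Mona), so the eccentricity of Wes is 2.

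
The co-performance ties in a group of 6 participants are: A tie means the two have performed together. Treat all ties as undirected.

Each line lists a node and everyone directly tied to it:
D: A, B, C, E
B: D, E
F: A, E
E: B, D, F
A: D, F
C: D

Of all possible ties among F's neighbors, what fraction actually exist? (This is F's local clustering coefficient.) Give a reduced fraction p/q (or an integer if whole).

0

F's neighbors: A and E (k = 2).
Possible neighbor pairs: C(2,2) = 1. Edges among them: none → e = 0.
Clustering(F) = 0/1.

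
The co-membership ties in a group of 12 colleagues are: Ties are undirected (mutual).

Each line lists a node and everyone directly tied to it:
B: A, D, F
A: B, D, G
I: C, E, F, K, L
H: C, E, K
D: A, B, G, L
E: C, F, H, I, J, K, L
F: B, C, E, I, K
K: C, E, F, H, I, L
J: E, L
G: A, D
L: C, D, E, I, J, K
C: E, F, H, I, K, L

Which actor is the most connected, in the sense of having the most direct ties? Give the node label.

Degrees — A:3, B:3, C:6, D:4, E:7, F:5, G:2, H:3, I:5, J:2, K:6, L:6.
The maximum is 7, attained only by E.

E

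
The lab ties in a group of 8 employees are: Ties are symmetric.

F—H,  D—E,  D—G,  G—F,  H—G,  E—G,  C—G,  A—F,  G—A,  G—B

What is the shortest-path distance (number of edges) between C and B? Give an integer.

One shortest route is C – G – B, which uses 2 edges, and C and B are not directly tied, so nothing shorter exists. So d(C,B) = 2.

2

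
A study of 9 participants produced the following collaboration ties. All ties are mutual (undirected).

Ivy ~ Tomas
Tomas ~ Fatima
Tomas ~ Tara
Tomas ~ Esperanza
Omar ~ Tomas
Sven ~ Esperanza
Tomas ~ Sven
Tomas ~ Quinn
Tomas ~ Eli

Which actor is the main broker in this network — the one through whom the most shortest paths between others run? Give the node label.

Unnormalized betweenness of each node: Eli:0, Esperanza:0, Fatima:0, Ivy:0, Omar:0, Quinn:0, Sven:0, Tara:0, Tomas:27.
Tomas has the largest value, 27, making it the main broker — the node through which the most shortest paths run.

Tomas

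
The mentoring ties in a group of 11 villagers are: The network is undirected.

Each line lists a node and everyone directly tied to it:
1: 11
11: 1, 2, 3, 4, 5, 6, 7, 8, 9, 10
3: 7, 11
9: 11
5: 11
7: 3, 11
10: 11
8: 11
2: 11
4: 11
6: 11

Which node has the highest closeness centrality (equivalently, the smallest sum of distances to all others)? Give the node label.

11

Farness (sum of distances to all others) for each node — 1:19, 2:19, 3:18, 4:19, 5:19, 6:19, 7:18, 8:19, 9:19, 10:19, 11:10.
The smallest farness is 10, for 11, so 11 has the highest closeness.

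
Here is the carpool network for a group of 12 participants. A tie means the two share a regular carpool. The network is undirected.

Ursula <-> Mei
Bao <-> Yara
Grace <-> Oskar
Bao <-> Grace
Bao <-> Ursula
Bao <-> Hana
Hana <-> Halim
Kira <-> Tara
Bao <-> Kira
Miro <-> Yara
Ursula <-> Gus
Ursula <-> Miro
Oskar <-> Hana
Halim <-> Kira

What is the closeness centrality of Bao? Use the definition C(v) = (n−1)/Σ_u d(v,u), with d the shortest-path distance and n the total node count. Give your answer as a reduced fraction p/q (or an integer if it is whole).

11/17

Distances from Bao: Grace:1, Gus:2, Halim:2, Hana:1, Kira:1, Mei:2, Miro:2, Oskar:2, Tara:2, Ursula:1, Yara:1. Sum = 17.
n = 12, so closeness = 11/17.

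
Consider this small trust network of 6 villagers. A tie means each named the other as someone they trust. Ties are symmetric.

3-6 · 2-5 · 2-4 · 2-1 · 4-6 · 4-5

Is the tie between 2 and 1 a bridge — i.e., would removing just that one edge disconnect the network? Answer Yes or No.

Without the 2–1 edge there is no alternate route between 2 and 1, so the network disconnects. It is a bridge.

Yes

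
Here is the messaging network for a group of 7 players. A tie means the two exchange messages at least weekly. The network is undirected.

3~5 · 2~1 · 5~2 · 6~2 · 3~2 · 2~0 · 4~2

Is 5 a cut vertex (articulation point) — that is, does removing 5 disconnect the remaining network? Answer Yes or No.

No

Even without 5, every remaining node can still reach every other (the residual graph is connected), so 5 is not a cut vertex.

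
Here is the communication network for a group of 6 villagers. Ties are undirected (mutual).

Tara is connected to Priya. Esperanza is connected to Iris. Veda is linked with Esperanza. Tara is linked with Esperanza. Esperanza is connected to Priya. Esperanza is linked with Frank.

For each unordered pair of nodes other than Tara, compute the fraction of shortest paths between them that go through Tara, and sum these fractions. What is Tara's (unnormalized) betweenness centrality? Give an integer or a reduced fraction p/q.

0

No shortest path between any pair of other nodes passes through Tara.
Summing the contributions gives betweenness(Tara) = 0.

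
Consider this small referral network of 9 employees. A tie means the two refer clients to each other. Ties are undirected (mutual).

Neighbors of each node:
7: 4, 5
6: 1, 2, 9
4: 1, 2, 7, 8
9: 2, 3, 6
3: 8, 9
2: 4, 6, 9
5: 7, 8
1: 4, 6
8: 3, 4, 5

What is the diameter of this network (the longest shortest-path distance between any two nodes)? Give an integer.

4

Eccentricity of each node (its greatest distance to any other): 1:3, 2:3, 3:3, 4:2, 5:4, 6:4, 7:3, 8:3, 9:3.
The maximum eccentricity is 4, realized for instance by the pair 5–6 via 5 – 8 – 3 – 9 – 6. So the diameter is 4.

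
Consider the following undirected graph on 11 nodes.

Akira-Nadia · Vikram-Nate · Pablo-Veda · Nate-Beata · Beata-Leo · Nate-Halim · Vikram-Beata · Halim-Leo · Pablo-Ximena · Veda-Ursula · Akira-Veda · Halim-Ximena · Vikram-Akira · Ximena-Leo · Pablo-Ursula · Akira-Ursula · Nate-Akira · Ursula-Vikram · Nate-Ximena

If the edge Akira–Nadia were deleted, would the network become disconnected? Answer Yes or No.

Without the Akira–Nadia edge there is no alternate route between Akira and Nadia, so the network disconnects. It is a bridge.

Yes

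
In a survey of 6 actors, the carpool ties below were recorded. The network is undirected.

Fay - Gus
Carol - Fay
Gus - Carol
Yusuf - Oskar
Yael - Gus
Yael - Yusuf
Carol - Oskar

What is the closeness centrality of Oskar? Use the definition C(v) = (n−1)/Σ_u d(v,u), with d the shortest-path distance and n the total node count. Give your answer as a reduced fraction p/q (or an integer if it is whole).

5/8

Distances from Oskar: Carol:1, Fay:2, Gus:2, Yael:2, Yusuf:1. Sum = 8.
n = 6, so closeness = 5/8.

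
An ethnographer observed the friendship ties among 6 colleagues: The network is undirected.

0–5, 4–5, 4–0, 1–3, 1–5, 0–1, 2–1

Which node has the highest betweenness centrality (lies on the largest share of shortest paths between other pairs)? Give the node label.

1

Unnormalized betweenness of each node: 0:3/2, 1:7, 2:0, 3:0, 4:0, 5:3/2.
1 has the largest value, 7, making it the main broker — the node through which the most shortest paths run.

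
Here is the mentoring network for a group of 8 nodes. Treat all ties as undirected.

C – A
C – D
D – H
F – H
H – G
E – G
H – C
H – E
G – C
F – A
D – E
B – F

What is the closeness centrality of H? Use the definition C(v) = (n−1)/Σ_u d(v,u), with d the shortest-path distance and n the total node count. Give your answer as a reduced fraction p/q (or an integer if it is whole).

7/9

Distances from H: A:2, B:2, C:1, D:1, E:1, F:1, G:1. Sum = 9.
n = 8, so closeness = 7/9.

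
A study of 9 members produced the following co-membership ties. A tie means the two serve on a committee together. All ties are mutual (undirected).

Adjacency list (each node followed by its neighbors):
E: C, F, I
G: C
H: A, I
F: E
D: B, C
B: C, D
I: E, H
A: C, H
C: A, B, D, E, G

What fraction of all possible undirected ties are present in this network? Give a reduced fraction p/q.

5/18

There are 10 edges and 9 nodes, so the maximum possible is C(9,2) = 36.
Density = 10/36 = 5/18.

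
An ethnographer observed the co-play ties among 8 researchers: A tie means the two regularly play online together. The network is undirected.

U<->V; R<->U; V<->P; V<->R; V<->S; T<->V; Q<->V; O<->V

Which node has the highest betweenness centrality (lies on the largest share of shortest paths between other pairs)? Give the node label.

Unnormalized betweenness of each node: O:0, P:0, Q:0, R:0, S:0, T:0, U:0, V:20.
V has the largest value, 20, making it the main broker — the node through which the most shortest paths run.

V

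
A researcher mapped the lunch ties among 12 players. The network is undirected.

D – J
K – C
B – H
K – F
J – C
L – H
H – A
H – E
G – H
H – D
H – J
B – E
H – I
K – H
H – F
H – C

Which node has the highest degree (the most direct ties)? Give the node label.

H

Degrees — A:1, B:2, C:3, D:2, E:2, F:2, G:1, H:11, I:1, J:3, K:3, L:1.
The maximum is 11, attained only by H.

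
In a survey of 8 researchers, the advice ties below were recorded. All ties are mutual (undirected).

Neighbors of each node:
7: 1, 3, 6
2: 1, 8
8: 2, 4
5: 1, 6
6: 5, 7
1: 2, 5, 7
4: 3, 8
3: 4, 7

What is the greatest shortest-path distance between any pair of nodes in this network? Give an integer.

Eccentricity of each node (its greatest distance to any other): 1:3, 2:3, 3:3, 4:4, 5:4, 6:4, 7:3, 8:4.
The maximum eccentricity is 4, realized for instance by the pair 5–4 via 5 – 1 – 7 – 3 – 4. So the diameter is 4.

4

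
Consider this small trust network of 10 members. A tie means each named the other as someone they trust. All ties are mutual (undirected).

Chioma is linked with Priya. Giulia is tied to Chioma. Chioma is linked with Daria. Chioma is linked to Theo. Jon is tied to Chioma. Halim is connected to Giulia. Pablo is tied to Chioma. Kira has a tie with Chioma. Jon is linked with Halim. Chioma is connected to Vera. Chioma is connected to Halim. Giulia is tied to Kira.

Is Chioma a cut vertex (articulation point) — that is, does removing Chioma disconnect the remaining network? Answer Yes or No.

Yes

Removing Chioma leaves {Giulia, Halim, Jon, and Kira} with no path to {Daria}, so the network splits into 6 components. Chioma is a cut vertex.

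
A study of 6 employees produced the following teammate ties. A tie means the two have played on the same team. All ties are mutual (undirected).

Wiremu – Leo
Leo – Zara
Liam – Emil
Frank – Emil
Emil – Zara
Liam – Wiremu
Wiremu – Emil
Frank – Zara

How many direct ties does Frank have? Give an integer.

2

Frank is directly tied to Emil and Zara. That is 2 neighbors, so the degree of Frank is 2.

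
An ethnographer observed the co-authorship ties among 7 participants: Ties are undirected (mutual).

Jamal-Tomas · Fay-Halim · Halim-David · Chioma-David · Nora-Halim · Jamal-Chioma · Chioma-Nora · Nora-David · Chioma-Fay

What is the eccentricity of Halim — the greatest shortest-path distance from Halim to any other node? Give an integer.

Distances from Halim: Chioma:2, David:1, Fay:1, Jamal:3, Nora:1, Tomas:4.
The largest is 4 (to Tomas), so the eccentricity of Halim is 4.

4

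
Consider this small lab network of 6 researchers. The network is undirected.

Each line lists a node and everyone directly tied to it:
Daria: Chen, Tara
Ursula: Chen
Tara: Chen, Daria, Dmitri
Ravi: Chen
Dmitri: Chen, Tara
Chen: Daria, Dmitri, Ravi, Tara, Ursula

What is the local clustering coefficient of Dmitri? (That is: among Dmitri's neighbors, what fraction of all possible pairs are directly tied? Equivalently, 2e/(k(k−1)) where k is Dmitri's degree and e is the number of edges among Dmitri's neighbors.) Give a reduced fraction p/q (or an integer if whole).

1

Dmitri's neighbors: Chen and Tara (k = 2).
Possible neighbor pairs: C(2,2) = 1. Edges among them: Chen–Tara → e = 1.
Clustering(Dmitri) = 1/1.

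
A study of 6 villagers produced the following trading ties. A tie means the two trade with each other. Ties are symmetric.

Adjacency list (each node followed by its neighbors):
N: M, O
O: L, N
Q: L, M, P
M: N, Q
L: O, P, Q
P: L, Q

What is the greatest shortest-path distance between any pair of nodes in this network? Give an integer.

3

Eccentricity of each node (its greatest distance to any other): L:2, M:2, N:3, O:2, P:3, Q:2.
The maximum eccentricity is 3, realized for instance by the pair P–N via P – Q – M – N. So the diameter is 3.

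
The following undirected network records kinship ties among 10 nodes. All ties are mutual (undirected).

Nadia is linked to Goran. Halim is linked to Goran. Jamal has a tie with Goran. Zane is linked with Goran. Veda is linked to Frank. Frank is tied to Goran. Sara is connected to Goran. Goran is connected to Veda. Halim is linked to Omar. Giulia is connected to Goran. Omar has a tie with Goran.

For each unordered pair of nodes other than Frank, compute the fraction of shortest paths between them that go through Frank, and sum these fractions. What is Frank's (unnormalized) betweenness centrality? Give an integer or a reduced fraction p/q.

No shortest path between any pair of other nodes passes through Frank.
Summing the contributions gives betweenness(Frank) = 0.

0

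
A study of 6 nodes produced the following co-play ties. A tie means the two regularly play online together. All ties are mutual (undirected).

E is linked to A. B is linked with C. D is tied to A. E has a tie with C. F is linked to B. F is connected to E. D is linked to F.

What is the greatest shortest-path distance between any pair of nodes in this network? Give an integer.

3

Eccentricity of each node (its greatest distance to any other): A:3, B:3, C:3, D:3, E:2, F:2.
The maximum eccentricity is 3, realized for instance by the pair B–A via B – C – E – A. So the diameter is 3.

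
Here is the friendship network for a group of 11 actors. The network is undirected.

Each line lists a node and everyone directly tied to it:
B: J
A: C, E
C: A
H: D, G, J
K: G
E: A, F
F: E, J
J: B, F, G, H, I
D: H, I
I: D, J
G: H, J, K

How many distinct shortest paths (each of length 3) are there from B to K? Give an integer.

The shortest distance is 3, and the only length-3 path is B–J–G–K. So there is exactly 1 shortest path.

1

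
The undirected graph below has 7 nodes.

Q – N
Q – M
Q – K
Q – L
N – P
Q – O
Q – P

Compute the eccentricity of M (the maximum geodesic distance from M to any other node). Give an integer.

Distances from M: K:2, L:2, N:2, O:2, P:2, Q:1.
The largest is 2 (to L, K, P, O, and N), so the eccentricity of M is 2.

2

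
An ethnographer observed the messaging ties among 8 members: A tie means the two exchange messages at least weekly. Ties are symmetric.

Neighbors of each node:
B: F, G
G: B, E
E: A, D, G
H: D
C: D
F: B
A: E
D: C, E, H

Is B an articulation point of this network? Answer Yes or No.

Yes

Removing B leaves {A, C, D, E, G, and H} with no path to {F}, so the network splits into 2 components. B is a cut vertex.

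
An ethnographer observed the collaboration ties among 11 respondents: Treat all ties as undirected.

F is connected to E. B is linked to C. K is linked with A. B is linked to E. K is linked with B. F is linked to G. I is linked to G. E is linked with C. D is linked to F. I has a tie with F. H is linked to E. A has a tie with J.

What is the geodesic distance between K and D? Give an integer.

4

One shortest route is K – B – E – F – D, which uses 4 edges, and at distance 3 from K we only reach {F, H}, which does not include D. So d(K,D) = 4.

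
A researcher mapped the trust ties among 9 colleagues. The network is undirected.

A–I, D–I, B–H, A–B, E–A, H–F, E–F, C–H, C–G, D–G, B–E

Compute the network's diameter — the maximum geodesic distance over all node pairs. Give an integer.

Eccentricity of each node (its greatest distance to any other): A:3, B:3, C:3, D:4, E:4, F:4, G:4, H:3, I:3.
The maximum eccentricity is 4, realized for instance by the pair D–F via D – G – C – H – F. So the diameter is 4.

4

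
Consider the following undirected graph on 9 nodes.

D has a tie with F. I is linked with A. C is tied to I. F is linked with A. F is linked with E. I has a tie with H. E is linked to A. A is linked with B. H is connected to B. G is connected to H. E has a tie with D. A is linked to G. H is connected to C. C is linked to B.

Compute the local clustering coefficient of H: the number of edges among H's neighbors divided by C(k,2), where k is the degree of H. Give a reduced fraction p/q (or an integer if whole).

1/3

H's neighbors: B, C, G, and I (k = 4).
Possible neighbor pairs: C(4,2) = 6. Edges among them: B–C, C–I → e = 2.
Clustering(H) = 2/6 = 1/3.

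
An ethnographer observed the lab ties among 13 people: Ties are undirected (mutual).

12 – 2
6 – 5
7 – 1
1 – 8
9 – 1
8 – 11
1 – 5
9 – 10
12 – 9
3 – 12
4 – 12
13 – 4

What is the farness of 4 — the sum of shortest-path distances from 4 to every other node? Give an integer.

Distances from 4: 1:3, 2:2, 3:2, 5:4, 6:5, 7:4, 8:4, 9:2, 10:3, 11:5, 12:1, 13:1.
Sum = 3 + 2 + 2 + 4 + 5 + 4 + 4 + 2 + 3 + 5 + 1 + 1 = 36.

36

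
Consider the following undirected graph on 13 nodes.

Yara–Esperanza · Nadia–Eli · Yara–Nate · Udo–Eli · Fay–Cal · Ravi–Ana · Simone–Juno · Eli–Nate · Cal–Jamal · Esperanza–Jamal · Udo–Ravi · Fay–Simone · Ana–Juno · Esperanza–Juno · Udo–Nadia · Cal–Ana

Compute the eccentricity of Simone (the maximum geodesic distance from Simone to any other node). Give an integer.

Distances from Simone: Ana:2, Cal:2, Eli:5, Esperanza:2, Fay:1, Jamal:3, Juno:1, Nadia:5, Nate:4, Ravi:3, Udo:4, Yara:3.
The largest is 5 (to Eli and Nadia), so the eccentricity of Simone is 5.

5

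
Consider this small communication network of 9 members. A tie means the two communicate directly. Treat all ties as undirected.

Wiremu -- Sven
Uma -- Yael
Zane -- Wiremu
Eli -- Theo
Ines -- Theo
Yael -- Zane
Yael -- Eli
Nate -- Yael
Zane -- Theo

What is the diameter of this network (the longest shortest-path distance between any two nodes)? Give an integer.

4

Eccentricity of each node (its greatest distance to any other): Eli:4, Ines:4, Nate:4, Sven:4, Theo:3, Uma:4, Wiremu:3, Yael:3, Zane:2.
The maximum eccentricity is 4, realized for instance by the pair Uma–Ines via Uma – Yael – Eli – Theo – Ines. So the diameter is 4.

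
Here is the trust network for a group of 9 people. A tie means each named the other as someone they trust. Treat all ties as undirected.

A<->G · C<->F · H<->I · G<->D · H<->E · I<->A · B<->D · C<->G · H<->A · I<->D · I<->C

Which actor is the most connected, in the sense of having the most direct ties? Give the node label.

I

Degrees — A:3, B:1, C:3, D:3, E:1, F:1, G:3, H:3, I:4.
The maximum is 4, attained only by I.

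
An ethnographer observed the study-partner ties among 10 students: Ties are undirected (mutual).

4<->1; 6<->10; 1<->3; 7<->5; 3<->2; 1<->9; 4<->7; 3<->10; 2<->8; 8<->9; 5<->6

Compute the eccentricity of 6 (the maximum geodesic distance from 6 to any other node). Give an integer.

Distances from 6: 1:3, 2:3, 3:2, 4:3, 5:1, 7:2, 8:4, 9:4, 10:1.
The largest is 4 (to 9 and 8), so the eccentricity of 6 is 4.

4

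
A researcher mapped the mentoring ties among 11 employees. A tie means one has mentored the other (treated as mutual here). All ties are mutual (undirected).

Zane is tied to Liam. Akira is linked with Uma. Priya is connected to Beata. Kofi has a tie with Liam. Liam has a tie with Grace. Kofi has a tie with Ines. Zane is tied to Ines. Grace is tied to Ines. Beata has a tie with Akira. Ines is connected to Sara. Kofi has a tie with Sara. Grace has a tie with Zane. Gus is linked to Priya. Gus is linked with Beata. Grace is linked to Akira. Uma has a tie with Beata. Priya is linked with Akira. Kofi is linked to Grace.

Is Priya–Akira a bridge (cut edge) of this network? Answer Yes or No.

No

Even without that edge, Priya still reaches Akira via Priya – Beata – Akira, so the network stays connected. Not a bridge.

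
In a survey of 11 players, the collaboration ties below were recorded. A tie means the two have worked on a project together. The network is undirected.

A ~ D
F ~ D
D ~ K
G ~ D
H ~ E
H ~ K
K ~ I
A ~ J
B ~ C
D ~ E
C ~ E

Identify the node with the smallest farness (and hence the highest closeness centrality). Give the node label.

D

Farness (sum of distances to all others) for each node — A:23, B:35, C:26, D:16, E:19, F:25, G:25, H:24, I:30, J:32, K:21.
The smallest farness is 16, for D, so D has the highest closeness.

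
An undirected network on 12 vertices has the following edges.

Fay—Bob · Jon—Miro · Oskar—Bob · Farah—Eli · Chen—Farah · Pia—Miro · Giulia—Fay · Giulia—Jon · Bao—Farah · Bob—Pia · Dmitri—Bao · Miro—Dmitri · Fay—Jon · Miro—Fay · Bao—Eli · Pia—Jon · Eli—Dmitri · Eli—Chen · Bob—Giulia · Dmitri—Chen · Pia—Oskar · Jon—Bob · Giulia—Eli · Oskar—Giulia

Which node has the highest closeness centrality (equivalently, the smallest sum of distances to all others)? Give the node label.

Giulia

Farness (sum of distances to all others) for each node — Bao:24, Bob:21, Chen:24, Dmitri:20, Eli:18, Farah:26, Fay:21, Giulia:17, Jon:20, Miro:19, Oskar:23, Pia:23.
The smallest farness is 17, for Giulia, so Giulia has the highest closeness.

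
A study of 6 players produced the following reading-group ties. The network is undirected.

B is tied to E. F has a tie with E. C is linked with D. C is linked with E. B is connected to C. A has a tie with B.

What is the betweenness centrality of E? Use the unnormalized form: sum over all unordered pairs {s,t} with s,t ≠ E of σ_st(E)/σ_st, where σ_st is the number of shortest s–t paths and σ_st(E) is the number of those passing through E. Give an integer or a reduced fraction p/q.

4

Pairs whose geodesics pass through E — C–F: 1; B–F: 1; A–F: 1; D–F: 1.
All other pairs contribute 0.
Summing the contributions gives betweenness(E) = 4.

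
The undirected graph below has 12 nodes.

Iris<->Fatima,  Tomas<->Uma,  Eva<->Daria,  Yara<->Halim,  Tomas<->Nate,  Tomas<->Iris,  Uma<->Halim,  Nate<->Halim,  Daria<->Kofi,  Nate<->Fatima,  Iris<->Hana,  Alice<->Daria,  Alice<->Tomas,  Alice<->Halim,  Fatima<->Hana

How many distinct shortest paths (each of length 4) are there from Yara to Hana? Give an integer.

The shortest distance is 4, and the only length-4 path is Yara–Halim–Nate–Fatima–Hana. So there is exactly 1 shortest path.

1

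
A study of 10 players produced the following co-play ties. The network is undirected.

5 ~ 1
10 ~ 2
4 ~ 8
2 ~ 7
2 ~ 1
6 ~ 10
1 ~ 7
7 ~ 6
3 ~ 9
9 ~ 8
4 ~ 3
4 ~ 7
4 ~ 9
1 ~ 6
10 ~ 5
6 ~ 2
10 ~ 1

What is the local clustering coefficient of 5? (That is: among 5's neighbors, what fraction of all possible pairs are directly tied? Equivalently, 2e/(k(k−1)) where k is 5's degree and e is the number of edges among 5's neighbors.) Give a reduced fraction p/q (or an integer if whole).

5's neighbors: 1 and 10 (k = 2).
Possible neighbor pairs: C(2,2) = 1. Edges among them: 1–10 → e = 1.
Clustering(5) = 1/1.

1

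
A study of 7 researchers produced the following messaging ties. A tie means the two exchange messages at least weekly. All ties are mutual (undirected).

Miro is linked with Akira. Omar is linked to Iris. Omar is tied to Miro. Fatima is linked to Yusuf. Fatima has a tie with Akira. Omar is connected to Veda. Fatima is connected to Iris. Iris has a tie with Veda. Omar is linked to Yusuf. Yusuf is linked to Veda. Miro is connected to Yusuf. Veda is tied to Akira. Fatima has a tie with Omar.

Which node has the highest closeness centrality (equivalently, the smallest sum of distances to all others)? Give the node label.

Farness (sum of distances to all others) for each node — Akira:9, Fatima:8, Iris:9, Miro:9, Omar:7, Veda:8, Yusuf:8.
The smallest farness is 7, for Omar, so Omar has the highest closeness.

Omar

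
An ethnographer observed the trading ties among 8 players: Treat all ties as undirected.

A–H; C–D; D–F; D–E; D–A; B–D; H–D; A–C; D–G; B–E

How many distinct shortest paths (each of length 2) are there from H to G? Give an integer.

1

The shortest distance is 2, and the only length-2 path is H–D–G. So there is exactly 1 shortest path.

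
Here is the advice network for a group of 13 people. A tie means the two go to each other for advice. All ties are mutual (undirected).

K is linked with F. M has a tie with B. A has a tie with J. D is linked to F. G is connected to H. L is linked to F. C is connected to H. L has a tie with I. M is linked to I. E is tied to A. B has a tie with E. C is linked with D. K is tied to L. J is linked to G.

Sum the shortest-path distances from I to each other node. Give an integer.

38

Distances from I: A:4, B:2, C:4, D:3, E:3, F:2, G:6, H:5, J:5, K:2, L:1, M:1.
Sum = 4 + 2 + 4 + 3 + 3 + 2 + 6 + 5 + 5 + 2 + 1 + 1 = 38.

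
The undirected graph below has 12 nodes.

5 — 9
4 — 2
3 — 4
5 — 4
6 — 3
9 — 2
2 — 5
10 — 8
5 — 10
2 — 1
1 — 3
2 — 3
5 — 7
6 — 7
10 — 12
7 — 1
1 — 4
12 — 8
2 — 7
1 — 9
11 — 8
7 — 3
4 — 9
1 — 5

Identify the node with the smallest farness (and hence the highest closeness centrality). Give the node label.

Farness (sum of distances to all others) for each node — 1:20, 2:20, 3:25, 4:21, 5:17, 6:29, 7:21, 8:28, 9:23, 10:21, 11:38, 12:29.
The smallest farness is 17, for 5, so 5 has the highest closeness.

5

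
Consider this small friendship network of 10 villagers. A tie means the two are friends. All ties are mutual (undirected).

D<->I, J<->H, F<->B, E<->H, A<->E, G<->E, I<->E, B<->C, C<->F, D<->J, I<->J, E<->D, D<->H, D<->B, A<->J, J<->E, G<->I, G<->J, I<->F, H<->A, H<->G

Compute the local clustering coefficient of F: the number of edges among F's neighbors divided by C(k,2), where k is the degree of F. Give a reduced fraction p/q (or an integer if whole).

1/3

F's neighbors: B, C, and I (k = 3).
Possible neighbor pairs: C(3,2) = 3. Edges among them: B–C → e = 1.
Clustering(F) = 1/3.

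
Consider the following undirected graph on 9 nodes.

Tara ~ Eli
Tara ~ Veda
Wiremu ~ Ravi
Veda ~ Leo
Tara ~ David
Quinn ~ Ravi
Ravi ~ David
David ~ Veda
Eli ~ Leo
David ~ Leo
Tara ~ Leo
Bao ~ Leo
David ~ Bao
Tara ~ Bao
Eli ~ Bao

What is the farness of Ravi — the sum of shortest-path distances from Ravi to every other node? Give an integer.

14

Distances from Ravi: Bao:2, David:1, Eli:3, Leo:2, Quinn:1, Tara:2, Veda:2, Wiremu:1.
Sum = 2 + 1 + 3 + 2 + 1 + 2 + 2 + 1 = 14.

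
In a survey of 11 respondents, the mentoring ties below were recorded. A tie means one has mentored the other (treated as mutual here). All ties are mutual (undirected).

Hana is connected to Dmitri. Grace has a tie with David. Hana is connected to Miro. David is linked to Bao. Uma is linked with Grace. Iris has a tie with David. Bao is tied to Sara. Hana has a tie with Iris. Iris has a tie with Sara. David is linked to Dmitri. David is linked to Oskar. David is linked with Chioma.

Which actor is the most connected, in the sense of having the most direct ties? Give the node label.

Degrees — Bao:2, Chioma:1, David:6, Dmitri:2, Grace:2, Hana:3, Iris:3, Miro:1, Oskar:1, Sara:2, Uma:1.
The maximum is 6, attained only by David.

David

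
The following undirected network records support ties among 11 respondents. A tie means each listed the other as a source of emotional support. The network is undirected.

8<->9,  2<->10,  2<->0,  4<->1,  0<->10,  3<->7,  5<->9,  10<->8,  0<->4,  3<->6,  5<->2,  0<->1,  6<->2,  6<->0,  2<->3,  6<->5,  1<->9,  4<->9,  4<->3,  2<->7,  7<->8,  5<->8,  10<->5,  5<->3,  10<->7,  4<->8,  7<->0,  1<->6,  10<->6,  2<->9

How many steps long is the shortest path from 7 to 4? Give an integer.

2

One shortest route is 7 – 0 – 4, which uses 2 edges, and 7 and 4 are not directly tied, so nothing shorter exists. So d(7,4) = 2.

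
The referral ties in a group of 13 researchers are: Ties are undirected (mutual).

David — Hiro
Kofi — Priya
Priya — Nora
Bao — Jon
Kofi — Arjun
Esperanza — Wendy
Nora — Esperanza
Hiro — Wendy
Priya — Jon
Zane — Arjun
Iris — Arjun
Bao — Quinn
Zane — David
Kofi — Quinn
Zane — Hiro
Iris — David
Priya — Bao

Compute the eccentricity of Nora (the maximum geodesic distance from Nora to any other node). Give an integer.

Distances from Nora: Arjun:3, Bao:2, David:4, Esperanza:1, Hiro:3, Iris:4, Jon:2, Kofi:2, Priya:1, Quinn:3, Wendy:2, Zane:4.
The largest is 4 (to David, Zane, and Iris), so the eccentricity of Nora is 4.

4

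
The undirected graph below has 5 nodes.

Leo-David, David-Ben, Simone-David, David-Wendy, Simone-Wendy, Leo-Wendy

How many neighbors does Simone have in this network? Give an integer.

Simone is directly tied to David and Wendy. That is 2 neighbors, so the degree of Simone is 2.

2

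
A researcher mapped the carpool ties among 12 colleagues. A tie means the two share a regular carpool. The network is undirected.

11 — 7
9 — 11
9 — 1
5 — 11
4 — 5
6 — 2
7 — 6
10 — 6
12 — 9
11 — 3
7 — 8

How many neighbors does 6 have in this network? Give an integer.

3

6 is directly tied to 2, 7, and 10. That is 3 neighbors, so the degree of 6 is 3.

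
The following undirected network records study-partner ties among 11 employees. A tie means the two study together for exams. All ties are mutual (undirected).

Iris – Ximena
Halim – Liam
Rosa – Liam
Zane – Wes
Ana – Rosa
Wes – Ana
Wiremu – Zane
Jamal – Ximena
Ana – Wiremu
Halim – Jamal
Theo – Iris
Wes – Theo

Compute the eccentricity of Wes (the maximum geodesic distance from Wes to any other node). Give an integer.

4

Distances from Wes: Ana:1, Halim:4, Iris:2, Jamal:4, Liam:3, Rosa:2, Theo:1, Wiremu:2, Ximena:3, Zane:1.
The largest is 4 (to Jamal and Halim), so the eccentricity of Wes is 4.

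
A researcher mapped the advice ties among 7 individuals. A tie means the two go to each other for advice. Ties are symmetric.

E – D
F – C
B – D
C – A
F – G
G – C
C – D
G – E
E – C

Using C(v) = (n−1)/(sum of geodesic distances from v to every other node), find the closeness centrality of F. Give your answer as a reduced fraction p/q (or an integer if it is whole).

6/11

Distances from F: A:2, B:3, C:1, D:2, E:2, G:1. Sum = 11.
n = 7, so closeness = 6/11.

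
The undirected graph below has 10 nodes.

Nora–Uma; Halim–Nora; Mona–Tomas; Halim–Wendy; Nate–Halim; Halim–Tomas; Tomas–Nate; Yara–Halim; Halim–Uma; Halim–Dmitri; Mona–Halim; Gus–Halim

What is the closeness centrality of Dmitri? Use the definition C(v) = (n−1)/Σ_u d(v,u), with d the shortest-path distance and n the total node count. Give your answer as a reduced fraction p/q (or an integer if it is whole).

Distances from Dmitri: Gus:2, Halim:1, Mona:2, Nate:2, Nora:2, Tomas:2, Uma:2, Wendy:2, Yara:2. Sum = 17.
n = 10, so closeness = 9/17.

9/17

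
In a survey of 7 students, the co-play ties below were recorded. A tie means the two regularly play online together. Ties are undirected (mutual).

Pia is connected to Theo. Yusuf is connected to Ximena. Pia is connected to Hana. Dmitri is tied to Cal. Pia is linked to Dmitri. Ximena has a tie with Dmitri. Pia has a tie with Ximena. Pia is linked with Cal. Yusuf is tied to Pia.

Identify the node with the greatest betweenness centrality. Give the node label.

Pia

Unnormalized betweenness of each node: Cal:0, Dmitri:1/2, Hana:0, Pia:11, Theo:0, Ximena:1/2, Yusuf:0.
Pia has the largest value, 11, making it the main broker — the node through which the most shortest paths run.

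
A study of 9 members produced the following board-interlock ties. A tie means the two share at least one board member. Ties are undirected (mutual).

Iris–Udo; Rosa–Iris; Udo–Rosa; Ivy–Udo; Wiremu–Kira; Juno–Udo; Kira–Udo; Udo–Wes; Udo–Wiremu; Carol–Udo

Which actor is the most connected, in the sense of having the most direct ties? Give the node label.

Degrees — Carol:1, Iris:2, Ivy:1, Juno:1, Kira:2, Rosa:2, Udo:8, Wes:1, Wiremu:2.
The maximum is 8, attained only by Udo.

Udo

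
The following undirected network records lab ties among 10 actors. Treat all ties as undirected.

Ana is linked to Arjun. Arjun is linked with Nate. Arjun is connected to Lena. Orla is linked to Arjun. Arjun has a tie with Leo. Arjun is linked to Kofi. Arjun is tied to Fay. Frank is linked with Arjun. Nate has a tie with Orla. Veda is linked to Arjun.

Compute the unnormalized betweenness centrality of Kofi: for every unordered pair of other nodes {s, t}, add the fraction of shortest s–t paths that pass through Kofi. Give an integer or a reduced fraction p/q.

0

No shortest path between any pair of other nodes passes through Kofi.
Summing the contributions gives betweenness(Kofi) = 0.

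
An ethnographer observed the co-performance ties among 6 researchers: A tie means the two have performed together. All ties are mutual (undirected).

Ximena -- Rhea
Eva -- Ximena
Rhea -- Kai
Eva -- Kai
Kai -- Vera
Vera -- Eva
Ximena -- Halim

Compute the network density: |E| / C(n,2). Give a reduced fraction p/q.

7/15

There are 7 edges and 6 nodes, so the maximum possible is C(6,2) = 15.
Density = 7/15.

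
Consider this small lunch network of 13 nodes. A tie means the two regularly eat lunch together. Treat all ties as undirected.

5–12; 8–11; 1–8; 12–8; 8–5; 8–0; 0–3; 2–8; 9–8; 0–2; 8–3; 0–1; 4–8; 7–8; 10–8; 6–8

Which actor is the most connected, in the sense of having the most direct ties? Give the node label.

Degrees — 0:4, 1:2, 2:2, 3:2, 4:1, 5:2, 6:1, 7:1, 8:12, 9:1, 10:1, 11:1, 12:2.
The maximum is 12, attained only by 8.

8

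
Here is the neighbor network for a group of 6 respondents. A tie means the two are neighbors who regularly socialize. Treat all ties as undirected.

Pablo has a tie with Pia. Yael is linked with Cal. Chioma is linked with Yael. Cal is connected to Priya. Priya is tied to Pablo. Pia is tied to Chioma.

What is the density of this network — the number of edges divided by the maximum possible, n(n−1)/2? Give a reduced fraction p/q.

2/5

There are 6 edges and 6 nodes, so the maximum possible is C(6,2) = 15.
Density = 6/15 = 2/5.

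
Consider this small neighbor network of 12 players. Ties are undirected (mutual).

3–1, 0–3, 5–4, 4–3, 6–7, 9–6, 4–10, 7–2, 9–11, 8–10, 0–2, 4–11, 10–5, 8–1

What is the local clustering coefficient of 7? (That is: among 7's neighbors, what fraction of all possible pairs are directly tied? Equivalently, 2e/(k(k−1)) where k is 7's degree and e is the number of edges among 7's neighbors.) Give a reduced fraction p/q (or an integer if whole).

7's neighbors: 2 and 6 (k = 2).
Possible neighbor pairs: C(2,2) = 1. Edges among them: none → e = 0.
Clustering(7) = 0/1.

0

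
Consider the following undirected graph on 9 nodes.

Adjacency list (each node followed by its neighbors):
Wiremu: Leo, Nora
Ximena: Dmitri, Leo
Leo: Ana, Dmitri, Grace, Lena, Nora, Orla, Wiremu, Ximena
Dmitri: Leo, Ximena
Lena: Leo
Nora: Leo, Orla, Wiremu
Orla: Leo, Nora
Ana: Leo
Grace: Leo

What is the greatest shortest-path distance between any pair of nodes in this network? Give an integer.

Eccentricity of each node (its greatest distance to any other): Ana:2, Dmitri:2, Grace:2, Lena:2, Leo:1, Nora:2, Orla:2, Wiremu:2, Ximena:2.
The maximum eccentricity is 2, realized for instance by the pair Wiremu–Lena via Wiremu – Leo – Lena. So the diameter is 2.

2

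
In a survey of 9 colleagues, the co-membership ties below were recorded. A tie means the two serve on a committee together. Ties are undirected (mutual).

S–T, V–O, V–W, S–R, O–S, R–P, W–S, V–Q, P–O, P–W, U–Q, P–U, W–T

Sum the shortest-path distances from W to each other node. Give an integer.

12

Distances from W: O:2, P:1, Q:2, R:2, S:1, T:1, U:2, V:1.
Sum = 2 + 1 + 2 + 2 + 1 + 1 + 2 + 1 = 12.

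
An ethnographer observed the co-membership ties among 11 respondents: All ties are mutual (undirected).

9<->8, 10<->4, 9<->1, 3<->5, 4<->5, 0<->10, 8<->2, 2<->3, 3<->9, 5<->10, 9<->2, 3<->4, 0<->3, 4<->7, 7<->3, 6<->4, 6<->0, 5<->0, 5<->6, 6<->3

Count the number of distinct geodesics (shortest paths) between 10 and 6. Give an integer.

The shortest distance is 2. The length-2 paths are: 10–5–6; 10–4–6; 10–0–6.
That gives 3 distinct shortest paths.

3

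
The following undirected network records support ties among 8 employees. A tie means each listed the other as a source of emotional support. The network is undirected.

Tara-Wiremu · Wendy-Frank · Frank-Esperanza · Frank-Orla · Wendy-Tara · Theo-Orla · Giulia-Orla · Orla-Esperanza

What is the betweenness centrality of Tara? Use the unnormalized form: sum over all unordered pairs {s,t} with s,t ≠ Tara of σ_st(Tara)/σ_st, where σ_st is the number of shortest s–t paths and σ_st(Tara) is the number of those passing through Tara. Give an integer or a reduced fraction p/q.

6

Pairs whose geodesics pass through Tara — Wiremu–Theo: 1; Wiremu–Giulia: 1; Wiremu–Frank: 1; Wiremu–Esperanza: 1; Wiremu–Wendy: 1; Wiremu–Orla: 1.
All other pairs contribute 0.
Summing the contributions gives betweenness(Tara) = 6.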